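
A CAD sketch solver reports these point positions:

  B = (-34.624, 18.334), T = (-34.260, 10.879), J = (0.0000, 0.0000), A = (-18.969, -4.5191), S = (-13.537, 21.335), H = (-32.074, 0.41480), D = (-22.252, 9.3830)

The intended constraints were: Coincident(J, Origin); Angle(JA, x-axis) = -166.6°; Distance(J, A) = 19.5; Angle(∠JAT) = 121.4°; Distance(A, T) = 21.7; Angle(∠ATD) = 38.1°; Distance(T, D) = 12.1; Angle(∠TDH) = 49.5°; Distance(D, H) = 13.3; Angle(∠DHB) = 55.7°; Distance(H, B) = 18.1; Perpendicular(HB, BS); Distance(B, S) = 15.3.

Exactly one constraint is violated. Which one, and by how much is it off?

Distance(B, S) = 15.3 — off by 6.00.

J = (0.00, 0.00) ✓; JA at -166.6° ✓; |JA| = 19.50 ✓; ∠JAT = 121.4° ✓; |AT| = 21.70 ✓; ∠ATD = 38.10° ✓; |TD| = 12.10 ✓; ∠TDH = 49.50° ✓; |DH| = 13.30 ✓; ∠DHB = 55.70° ✓; |HB| = 18.10 ✓; ∠(HB, BS) = 90.00° ✓; |BS| = 21.30 ✗.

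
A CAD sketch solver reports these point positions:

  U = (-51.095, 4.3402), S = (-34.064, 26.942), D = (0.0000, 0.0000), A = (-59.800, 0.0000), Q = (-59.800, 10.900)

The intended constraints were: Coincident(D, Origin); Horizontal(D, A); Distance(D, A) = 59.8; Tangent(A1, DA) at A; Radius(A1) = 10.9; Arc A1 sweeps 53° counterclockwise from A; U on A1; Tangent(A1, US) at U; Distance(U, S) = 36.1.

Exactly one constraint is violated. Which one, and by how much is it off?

Distance(U, S) = 36.1 — off by 7.80.

D = (0.00, 0.00) ✓; D.y = 0.00, A.y = 0.00 ✓; |DA| = 59.80 ✓; ∠(QA, AD) = 90.00° ✓; |QA| = 10.90 ✓; bearing(Q→U) − bearing(Q→A) = 53.00° ✓; |QU| = 10.90 ✓; ∠(QU, US) = 90.00° ✓; |US| = 28.30 ✗.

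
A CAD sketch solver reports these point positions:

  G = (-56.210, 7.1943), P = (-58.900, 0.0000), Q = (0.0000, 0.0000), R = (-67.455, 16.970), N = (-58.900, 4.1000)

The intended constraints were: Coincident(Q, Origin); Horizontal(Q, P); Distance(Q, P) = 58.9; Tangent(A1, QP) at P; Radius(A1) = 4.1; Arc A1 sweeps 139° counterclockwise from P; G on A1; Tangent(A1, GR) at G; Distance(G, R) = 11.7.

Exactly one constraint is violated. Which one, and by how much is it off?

Distance(G, R) = 11.7 — off by 3.20.

Q = (0.00, 0.00) ✓; Q.y = 0.00, P.y = 0.00 ✓; |QP| = 58.90 ✓; ∠(NP, PQ) = 90.00° ✓; |NP| = 4.100 ✓; bearing(N→G) − bearing(N→P) = 139.0° ✓; |NG| = 4.100 ✓; ∠(NG, GR) = 90.00° ✓; |GR| = 14.90 ✗.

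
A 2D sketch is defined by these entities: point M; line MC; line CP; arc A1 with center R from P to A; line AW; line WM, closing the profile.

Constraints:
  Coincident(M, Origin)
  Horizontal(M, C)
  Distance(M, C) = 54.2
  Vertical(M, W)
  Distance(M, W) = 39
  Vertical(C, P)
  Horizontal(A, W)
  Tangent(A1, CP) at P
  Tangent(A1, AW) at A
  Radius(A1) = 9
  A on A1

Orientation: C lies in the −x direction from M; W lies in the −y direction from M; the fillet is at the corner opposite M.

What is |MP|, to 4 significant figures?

61.95

M is at the origin; M and C share the same y with |MC| = 54.2 and C on the −x side, so C = (-54.20, 0.000). M and W share the same x with |MW| = 39.0 and W on the −y side, so W = (0.000, -39.00). The virtual corner opposite M is at (-54.20, -39.00). The tangent condition forces RP to be normal to CP and the tangent condition forces RA to be normal to AW, with radius 9.0, so the center R sits 9.0 in from both sides at R = (-45.20, -30.00). That places the tangent points at P = (-54.20, -30.00) on CP and A = (-45.20, -39.00) on AW. Then |MP| = |P − M| = 61.95.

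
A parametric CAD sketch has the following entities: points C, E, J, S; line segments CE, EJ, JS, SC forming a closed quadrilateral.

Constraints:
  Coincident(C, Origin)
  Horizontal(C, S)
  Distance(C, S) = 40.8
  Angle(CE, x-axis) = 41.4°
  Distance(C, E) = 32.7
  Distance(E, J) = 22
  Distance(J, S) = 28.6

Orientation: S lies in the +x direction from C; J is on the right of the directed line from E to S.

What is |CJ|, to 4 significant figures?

12.81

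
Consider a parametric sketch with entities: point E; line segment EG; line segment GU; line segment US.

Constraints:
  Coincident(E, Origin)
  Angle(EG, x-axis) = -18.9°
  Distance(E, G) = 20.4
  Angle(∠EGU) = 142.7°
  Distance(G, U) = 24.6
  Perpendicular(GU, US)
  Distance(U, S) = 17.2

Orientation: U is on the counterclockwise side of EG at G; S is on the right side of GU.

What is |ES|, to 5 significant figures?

50.407

E is at the origin; EG runs at -18.9° with length 20.4, so G = 20.4·(cos -18.9°, sin -18.9°) = (19.300, -6.6079). ∠EGU = 142.7°, so GU runs at -18.9° + (180° − 142.7°) = 18.400° from the x-axis; with |GU| = 24.6, U = G + 24.6·(cos 18.400°, sin 18.400°) = (42.642, 1.1571). The perpendicularity gives US at right angles to GU; with |US| = 17.2 on the right of GU, S = U + 17.2·(0.31565, -0.94888) = (48.072, -15.164). Then |ES| = |S − E| = 50.407.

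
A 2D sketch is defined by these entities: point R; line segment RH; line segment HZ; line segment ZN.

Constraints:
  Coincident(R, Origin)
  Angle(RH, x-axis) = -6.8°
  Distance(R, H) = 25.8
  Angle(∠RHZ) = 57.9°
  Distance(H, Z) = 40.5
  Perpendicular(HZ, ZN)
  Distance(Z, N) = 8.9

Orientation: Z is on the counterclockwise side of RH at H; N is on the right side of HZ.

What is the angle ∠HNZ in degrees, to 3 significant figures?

77.6°

R is at the origin; RH runs at -6.8° with length 25.8, so H = 25.8·(cos -6.8°, sin -6.8°) = (25.6, -3.05). ∠RHZ = 57.9°, so HZ runs at -6.8° + (180° − 57.9°) = 115° from the x-axis; with |HZ| = 40.5, Z = H + 40.5·(cos 115°, sin 115°) = (8.31, 33.6). HZ ⟂ ZN; with |ZN| = 8.9 on the right of HZ, N = Z + 8.9·(0.904, 0.427) = (16.4, 37.4). Then cos ∠HNZ = NH·NZ / (|NH||NZ|), giving 77.6°.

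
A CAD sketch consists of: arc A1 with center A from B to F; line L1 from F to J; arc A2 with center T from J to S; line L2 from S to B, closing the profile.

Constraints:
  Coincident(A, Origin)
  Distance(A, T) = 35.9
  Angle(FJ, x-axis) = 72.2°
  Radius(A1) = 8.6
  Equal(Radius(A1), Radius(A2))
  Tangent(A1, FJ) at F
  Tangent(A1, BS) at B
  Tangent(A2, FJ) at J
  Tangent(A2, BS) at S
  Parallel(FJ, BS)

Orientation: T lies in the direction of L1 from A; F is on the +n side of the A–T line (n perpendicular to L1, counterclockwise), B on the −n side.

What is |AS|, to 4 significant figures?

36.92

The slot axis is L1's direction at 72.2°, so u = (cos 72.2°, sin 72.2°) = (0.3057, 0.9521) and n = (−sin 72.2°, cos 72.2°) = (-0.9521, 0.3057). A is at the origin and T lies 35.9 along u from A, so T = 35.9·u = (10.97, 34.18). Tangency of A1 to both parallel lines with radius 8.6 puts F and B at A ± 8.6·n: F = (-8.188, 2.629), B = (8.188, -2.629). Equal radii place J and S the same way about T: J = T + 8.6·n = (2.786, 36.81), S = T − 8.6·n = (19.16, 31.55). Then |AS| = |S − A| = 36.92.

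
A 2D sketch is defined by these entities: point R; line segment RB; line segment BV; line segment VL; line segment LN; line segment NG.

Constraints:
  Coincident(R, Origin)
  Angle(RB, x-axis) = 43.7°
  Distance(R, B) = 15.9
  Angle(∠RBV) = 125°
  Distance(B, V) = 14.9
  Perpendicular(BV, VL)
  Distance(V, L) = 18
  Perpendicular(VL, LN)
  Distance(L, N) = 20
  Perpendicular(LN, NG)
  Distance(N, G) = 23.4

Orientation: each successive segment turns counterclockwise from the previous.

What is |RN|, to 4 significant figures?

6.396

R is at the origin; RB runs at 43.7° with length 15.9, so B = (11.50, 10.99). ∠RBV = 125.0° gives BV at 98.70° from the x-axis; with |BV| = 14.9, V = (9.241, 25.71). The perpendicularity gives VL at right angles to BV, so VL runs at -171.3°; with |VL| = 18.0, L = (-8.551, 22.99). VL ⟂ LN, so LN runs at -81.30°; with |LN| = 20.0, N = (-5.526, 3.221). Then |RN| = |N − R| = 6.396.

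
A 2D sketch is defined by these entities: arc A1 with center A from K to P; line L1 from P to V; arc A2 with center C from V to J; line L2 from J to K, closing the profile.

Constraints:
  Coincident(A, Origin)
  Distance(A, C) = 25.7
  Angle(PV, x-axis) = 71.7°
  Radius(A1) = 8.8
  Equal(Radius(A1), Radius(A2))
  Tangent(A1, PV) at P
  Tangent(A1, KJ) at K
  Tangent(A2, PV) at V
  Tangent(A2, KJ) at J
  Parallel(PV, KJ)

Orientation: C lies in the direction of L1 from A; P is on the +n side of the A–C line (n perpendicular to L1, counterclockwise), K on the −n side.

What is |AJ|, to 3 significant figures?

27.2

The slot axis is L1's direction at 71.7°, so u = (cos 71.7°, sin 71.7°) = (0.314, 0.949) and n = (−sin 71.7°, cos 71.7°) = (-0.949, 0.314). A is at the origin and C lies 25.7 along u from A, so C = 25.7·u = (8.07, 24.4). Tangency of A1 to both parallel lines with radius 8.8 puts P and K at A ± 8.8·n: P = (-8.35, 2.76), K = (8.35, -2.76). Equal radii place V and J the same way about C: V = C + 8.8·n = (-0.285, 27.2), J = C − 8.8·n = (16.4, 21.6). Then |AJ| = |J − A| = 27.2.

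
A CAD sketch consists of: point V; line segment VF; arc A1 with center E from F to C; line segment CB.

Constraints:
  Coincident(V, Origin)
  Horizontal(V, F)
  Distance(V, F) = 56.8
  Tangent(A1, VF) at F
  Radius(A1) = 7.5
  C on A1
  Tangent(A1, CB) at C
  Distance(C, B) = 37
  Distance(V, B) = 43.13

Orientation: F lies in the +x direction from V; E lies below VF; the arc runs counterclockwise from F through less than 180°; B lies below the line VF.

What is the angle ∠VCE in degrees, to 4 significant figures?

146.1°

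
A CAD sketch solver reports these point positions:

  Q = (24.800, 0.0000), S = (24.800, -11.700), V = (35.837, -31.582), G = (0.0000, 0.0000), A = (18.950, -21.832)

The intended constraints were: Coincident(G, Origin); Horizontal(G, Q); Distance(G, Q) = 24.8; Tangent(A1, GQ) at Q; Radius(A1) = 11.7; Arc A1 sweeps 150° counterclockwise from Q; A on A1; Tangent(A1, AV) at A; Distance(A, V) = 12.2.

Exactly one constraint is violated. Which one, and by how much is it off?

Distance(A, V) = 12.2 — off by 7.30.

G = (0.00, 0.00) ✓; G.y = 0.00, Q.y = 0.00 ✓; |GQ| = 24.80 ✓; ∠(SQ, QG) = 90.00° ✓; |SQ| = 11.70 ✓; bearing(S→A) − bearing(S→Q) = 150.0° ✓; |SA| = 11.70 ✓; ∠(SA, AV) = 90.00° ✓; |AV| = 19.50 ✗.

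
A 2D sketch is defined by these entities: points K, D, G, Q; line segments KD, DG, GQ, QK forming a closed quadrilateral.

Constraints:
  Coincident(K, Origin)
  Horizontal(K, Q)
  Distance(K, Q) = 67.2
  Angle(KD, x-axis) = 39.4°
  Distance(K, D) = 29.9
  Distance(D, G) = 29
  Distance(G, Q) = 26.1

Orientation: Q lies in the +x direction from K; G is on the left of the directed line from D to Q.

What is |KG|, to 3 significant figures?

56.2

Checks: |DG| = 29.00 ✓; |GQ| = 26.10 ✓.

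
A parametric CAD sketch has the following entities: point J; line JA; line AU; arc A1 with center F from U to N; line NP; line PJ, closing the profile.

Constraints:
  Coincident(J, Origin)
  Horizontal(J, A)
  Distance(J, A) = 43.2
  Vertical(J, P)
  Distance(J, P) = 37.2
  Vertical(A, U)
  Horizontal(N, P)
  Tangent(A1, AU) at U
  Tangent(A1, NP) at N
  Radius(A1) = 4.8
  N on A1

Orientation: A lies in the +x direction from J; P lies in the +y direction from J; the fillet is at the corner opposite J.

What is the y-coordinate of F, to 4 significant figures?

32.40

J and P share the same x with |JP| = 37.2 and P on the +y side, so P = (0.000, 37.20). The virtual corner opposite J is at (43.20, 37.20). A1 meets AU tangentially, so FU is at right angles to AU and the tangent condition forces FN to be normal to NP, with radius 4.8, so the center F sits 4.8 in from both sides at F = (38.40, 32.40). So F.y = 32.40.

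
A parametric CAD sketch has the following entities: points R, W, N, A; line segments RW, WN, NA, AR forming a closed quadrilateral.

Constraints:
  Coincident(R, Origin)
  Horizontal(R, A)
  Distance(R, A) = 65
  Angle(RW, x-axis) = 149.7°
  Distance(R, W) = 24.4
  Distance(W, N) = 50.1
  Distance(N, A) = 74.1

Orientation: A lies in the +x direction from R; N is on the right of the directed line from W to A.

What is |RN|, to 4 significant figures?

33.63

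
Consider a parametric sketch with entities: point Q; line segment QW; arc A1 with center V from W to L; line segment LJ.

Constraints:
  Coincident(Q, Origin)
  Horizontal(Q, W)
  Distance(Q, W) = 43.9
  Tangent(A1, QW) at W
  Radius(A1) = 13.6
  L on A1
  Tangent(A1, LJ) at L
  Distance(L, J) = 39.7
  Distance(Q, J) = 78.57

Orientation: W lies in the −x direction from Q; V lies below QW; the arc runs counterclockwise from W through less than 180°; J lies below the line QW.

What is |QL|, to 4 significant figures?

59.06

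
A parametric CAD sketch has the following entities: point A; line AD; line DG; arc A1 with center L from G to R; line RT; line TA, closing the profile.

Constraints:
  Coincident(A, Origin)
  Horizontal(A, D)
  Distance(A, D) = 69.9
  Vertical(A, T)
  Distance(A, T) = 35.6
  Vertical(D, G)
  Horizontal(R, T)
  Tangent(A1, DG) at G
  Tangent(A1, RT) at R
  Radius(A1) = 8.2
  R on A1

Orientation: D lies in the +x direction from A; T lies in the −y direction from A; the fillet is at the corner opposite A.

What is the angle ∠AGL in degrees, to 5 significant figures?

21.405°

The virtual corner opposite A is at (69.900, -35.600). Since A1 is tangent to DG there, LG ⟂ DG and A1 meets RT tangentially, so LR is at right angles to RT, with radius 8.2, so the center L sits 8.2 in from both sides at L = (61.700, -27.400). That places the tangent points at G = (69.900, -27.400) on DG and R = (61.700, -35.600) on RT. Then cos ∠AGL = GA·GL / (|GA||GL|), giving 21.405°.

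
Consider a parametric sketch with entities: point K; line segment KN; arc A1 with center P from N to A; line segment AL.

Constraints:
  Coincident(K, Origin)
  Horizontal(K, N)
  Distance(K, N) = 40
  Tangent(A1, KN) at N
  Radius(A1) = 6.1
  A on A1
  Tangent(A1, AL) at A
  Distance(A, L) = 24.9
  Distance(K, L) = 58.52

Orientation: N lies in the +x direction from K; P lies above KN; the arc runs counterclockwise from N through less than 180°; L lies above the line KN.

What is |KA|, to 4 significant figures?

46.27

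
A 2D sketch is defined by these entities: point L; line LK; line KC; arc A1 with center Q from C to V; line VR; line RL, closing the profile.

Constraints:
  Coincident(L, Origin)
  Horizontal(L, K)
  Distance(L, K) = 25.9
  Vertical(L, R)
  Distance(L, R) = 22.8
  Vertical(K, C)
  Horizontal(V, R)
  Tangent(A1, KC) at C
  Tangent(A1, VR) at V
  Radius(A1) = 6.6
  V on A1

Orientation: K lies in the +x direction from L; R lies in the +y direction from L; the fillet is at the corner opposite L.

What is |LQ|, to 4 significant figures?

25.20

LR is vertical with |LR| = 22.8 and R on the +y side, so R = (0.000, 22.80). The virtual corner opposite L is at (25.90, 22.80). Tangency of A1 to KC means the radius QC is perpendicular to KC and since A1 is tangent to VR there, QV ⟂ VR, with radius 6.6, so the center Q sits 6.6 in from both sides at Q = (19.30, 16.20). Then |LQ| = |Q − L| = 25.20.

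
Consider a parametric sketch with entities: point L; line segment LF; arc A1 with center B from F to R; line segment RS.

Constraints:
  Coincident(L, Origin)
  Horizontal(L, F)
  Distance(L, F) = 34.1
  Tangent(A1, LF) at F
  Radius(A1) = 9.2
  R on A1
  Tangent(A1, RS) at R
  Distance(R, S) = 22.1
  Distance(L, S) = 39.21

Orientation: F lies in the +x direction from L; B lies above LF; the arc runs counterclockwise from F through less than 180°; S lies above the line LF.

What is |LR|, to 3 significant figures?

43.4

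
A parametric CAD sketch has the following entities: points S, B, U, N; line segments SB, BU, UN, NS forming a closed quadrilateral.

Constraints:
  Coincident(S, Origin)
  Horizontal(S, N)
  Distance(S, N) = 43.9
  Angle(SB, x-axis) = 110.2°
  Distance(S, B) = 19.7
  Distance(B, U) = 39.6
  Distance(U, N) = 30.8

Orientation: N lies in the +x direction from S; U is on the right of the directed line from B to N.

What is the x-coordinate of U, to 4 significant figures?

16.30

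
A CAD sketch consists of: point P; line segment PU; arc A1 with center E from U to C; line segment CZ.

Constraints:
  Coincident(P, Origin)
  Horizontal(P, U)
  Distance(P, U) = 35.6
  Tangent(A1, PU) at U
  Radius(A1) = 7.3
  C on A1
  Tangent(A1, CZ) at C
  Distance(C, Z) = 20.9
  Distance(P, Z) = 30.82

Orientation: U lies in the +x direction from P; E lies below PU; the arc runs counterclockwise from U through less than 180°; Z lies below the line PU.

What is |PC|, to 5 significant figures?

29.277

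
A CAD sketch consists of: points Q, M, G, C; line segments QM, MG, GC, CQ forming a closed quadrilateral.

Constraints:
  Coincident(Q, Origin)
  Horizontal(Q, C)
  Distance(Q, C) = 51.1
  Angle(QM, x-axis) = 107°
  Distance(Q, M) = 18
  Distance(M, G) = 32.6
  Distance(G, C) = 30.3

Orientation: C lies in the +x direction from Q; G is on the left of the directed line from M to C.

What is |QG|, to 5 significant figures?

33.121

Q is at the origin; Q and C share the same y with |QC| = 51.1 and C in +x, so C = (51.1, 0). QM runs at 107.0° with |QM| = 18.0, so M = (-5.2627, 17.213). G is determined by |MG| = 32.6 and |GC| = 30.3 together: it lies at the intersection of circle(M, 32.6) and circle(C, 30.3). With |MC| = 58.933, the foot of the radical line on MC is 30.694 from M and the perpendicular offset is √(32.6² − 30.694²) = 10.984. Taking the left-of-MC solution: G = (27.301, 18.753).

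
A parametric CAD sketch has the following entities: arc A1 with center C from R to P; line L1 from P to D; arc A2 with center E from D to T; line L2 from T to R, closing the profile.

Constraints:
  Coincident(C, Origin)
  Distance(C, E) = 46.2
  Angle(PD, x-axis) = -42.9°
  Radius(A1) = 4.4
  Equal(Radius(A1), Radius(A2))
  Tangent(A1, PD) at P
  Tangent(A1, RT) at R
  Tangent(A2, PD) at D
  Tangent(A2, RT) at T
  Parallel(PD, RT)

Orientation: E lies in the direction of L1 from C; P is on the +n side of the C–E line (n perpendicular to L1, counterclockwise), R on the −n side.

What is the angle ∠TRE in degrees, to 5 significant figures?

5.4403°

The slot axis is L1's direction at -42.9°, so u = (cos -42.9°, sin -42.9°) = (0.73254, -0.68072) and n = (−sin -42.9°, cos -42.9°) = (0.68072, 0.73254). C is at the origin and E lies 46.2 along u from C, so E = 46.2·u = (33.843, -31.449). Tangency of A1 to both parallel lines with radius 4.4 puts P and R at C ± 4.4·n: P = (2.9952, 3.2232), R = (-2.9952, -3.2232). Equal radii place D and T the same way about E: D = E + 4.4·n = (36.839, -28.226), T = E − 4.4·n = (30.848, -34.672). Then cos ∠TRE = RT·RE / (|RT||RE|), giving 5.4403°.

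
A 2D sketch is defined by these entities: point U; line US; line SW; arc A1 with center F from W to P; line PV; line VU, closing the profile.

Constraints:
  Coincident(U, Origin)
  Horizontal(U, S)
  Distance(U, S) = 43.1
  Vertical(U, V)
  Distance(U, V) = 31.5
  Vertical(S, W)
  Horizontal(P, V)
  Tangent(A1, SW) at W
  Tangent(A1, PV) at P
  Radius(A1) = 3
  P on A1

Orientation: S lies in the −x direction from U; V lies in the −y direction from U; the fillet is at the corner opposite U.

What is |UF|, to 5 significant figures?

49.196

UV is vertical with |UV| = 31.5 and V on the −y side, so V = (0.0000, -31.500). The virtual corner opposite U is at (-43.100, -31.500). The tangent condition forces FW to be normal to SW and A1 meets PV tangentially, so FP is at right angles to PV, with radius 3.0, so the center F sits 3.0 in from both sides at F = (-40.100, -28.500). Then |UF| = |F − U| = 49.196.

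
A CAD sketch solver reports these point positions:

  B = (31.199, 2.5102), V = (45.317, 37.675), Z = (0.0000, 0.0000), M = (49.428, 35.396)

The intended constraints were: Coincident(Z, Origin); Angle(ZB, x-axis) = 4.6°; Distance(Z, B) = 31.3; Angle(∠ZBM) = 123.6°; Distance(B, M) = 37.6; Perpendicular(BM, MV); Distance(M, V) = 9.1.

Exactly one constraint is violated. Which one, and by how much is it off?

Distance(M, V) = 9.1 — off by 4.40.

Z = (0.00, 0.00) ✓; ZB at 4.600° ✓; |ZB| = 31.30 ✓; ∠ZBM = 123.6° ✓; |BM| = 37.60 ✓; ∠(BM, MV) = 90.00° ✓; |MV| = 4.700 ✗.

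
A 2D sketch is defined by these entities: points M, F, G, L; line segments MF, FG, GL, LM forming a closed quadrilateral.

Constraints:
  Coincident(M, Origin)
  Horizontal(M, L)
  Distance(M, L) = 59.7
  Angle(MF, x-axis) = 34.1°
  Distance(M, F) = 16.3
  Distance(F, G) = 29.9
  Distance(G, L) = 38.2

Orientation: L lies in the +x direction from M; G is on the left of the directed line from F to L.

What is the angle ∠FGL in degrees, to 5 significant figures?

86.611°

M is at the origin; ML is horizontal with |ML| = 59.7 and L in +x, so L = (59.7, 0). MF runs at 34.1° with |MF| = 16.3, so F = (13.497, 9.1384). G is determined by |FG| = 29.9 and |GL| = 38.2 together: it lies at the intersection of circle(F, 29.9) and circle(L, 38.2). With |FL| = 47.098, the foot of the radical line on FL is 17.548 from F and the perpendicular offset is √(29.9² − 17.548²) = 24.209. Taking the left-of-FL solution: G = (35.409, 29.482).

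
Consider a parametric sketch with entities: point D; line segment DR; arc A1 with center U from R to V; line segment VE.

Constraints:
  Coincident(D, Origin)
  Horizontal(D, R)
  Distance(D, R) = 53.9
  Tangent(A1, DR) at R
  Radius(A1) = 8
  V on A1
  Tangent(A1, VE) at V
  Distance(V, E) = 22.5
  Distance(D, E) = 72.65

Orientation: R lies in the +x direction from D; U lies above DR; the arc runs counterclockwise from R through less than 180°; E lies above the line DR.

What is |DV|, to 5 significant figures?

61.965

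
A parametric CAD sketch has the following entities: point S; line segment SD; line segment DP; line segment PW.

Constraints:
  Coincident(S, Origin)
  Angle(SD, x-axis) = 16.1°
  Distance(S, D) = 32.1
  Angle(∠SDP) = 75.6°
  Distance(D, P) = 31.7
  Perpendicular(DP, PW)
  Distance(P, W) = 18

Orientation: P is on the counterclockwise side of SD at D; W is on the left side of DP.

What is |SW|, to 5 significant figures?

27.090

S is at the origin; SD runs at 16.1° with length 32.1, so D = 32.1·(cos 16.1°, sin 16.1°) = (30.841, 8.9018). ∠SDP = 75.6°, so DP runs at 16.1° + (180° − 75.6°) = 120.50° from the x-axis; with |DP| = 31.7, P = D + 31.7·(cos 120.50°, sin 120.50°) = (14.752, 36.215). The perpendicularity gives PW at right angles to DP; with |PW| = 18.0 on the left of DP, W = P + 18.0·(-0.86163, -0.50754) = (-0.75728, 27.080). Then |SW| = |W − S| = 27.090.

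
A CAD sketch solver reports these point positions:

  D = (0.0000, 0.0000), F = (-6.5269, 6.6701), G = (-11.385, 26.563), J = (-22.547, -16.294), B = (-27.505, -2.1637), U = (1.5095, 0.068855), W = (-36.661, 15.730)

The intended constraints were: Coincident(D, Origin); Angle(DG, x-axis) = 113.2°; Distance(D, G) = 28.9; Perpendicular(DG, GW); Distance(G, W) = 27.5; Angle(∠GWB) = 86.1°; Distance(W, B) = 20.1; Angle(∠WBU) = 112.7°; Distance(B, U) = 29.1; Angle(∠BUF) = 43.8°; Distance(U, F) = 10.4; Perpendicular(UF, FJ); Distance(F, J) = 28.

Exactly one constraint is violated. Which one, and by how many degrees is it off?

Perpendicular(UF, FJ) — off by 4.50°.

D = (0.00, 0.00) ✓; DG at 113.2° ✓; |DG| = 28.90 ✓; ∠(DG, GW) = 90.00° ✓; |GW| = 27.50 ✓; ∠GWB = 86.10° ✓; |WB| = 20.10 ✓; ∠WBU = 112.7° ✓; |BU| = 29.10 ✓; ∠BUF = 43.80° ✓; |UF| = 10.40 ✓; ∠(UF, FJ) = 94.50° ✗; |FJ| = 28.00 ✓.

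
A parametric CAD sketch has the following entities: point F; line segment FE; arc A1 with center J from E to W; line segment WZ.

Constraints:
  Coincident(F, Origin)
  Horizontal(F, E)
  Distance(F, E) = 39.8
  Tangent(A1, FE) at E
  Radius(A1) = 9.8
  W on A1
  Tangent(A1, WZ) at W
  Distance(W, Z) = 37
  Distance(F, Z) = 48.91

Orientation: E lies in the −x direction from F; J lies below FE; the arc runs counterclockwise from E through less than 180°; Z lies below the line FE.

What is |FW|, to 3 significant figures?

49.8

Checks: |JW| = 9.800 ✓; ∠(JW, WZ) = 90.00° ✓; |WZ| = 37.00 ✓; |FZ| = 48.91 ✓.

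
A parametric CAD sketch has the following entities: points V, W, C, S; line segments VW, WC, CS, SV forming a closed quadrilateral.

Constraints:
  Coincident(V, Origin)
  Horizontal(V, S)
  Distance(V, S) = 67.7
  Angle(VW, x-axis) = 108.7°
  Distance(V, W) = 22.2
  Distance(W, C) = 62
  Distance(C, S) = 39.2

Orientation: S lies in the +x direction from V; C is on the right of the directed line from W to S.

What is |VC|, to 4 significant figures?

43.07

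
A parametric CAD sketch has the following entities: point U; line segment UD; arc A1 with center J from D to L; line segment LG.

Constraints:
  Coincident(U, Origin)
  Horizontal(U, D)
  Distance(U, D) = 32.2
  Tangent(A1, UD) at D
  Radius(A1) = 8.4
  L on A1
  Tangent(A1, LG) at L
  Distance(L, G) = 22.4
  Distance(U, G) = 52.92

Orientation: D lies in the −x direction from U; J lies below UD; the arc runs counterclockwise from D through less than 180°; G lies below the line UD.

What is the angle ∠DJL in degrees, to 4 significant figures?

80.43°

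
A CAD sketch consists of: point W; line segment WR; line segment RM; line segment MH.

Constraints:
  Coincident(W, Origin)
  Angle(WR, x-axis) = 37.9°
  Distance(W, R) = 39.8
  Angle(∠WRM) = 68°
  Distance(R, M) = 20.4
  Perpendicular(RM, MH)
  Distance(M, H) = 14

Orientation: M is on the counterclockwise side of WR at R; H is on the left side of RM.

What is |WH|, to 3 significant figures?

23.6

W is at the origin; WR runs at 37.9° with length 39.8, so R = 39.8·(cos 37.9°, sin 37.9°) = (31.4, 24.4). ∠WRM = 68.0°, so RM runs at 37.9° + (180° − 68.0°) = 150° from the x-axis; with |RM| = 20.4, M = R + 20.4·(cos 150°, sin 150°) = (13.8, 34.7). RM is perpendicular to MH; with |MH| = 14.0 on the left of RM, H = M + 14.0·(-0.502, -0.865) = (6.74, 22.6). Then |WH| = |H − W| = 23.6.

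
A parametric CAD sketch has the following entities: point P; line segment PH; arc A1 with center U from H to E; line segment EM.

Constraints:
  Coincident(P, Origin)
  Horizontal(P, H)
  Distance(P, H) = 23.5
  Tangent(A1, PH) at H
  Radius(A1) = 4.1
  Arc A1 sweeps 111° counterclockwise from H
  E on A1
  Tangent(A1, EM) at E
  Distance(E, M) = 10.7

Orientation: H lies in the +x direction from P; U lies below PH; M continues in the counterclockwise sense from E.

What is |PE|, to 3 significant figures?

20.4

P is at the origin; PH is horizontal with |PH| = 23.5 and H on the +x side, so H = (23.5, 0.00). The tangent condition forces UH to be normal to PH, so U = H + (0, -4.1) = (23.5, -4.10). On A1, H sits at bearing 90° from U; a 111° counterclockwise sweep puts E at bearing 201°, so E = U + 4.1·(cos 201°, sin 201°) = (19.7, -5.57). Then |PE| = |E − P| = 20.4.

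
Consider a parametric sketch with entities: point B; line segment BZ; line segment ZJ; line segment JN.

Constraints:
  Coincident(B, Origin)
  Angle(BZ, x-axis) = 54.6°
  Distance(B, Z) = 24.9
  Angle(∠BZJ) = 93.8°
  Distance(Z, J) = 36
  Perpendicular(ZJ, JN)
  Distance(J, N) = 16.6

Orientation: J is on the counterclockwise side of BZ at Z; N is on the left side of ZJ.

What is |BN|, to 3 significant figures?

38.5

B is at the origin; BZ runs at 54.6° with length 24.9, so Z = 24.9·(cos 54.6°, sin 54.6°) = (14.4, 20.3). ∠BZJ = 93.8°, so ZJ runs at 54.6° + (180° − 93.8°) = 141° from the x-axis; with |ZJ| = 36.0, J = Z + 36.0·(cos 141°, sin 141°) = (-13.5, 43.0). The perpendicularity gives JN at right angles to ZJ; with |JN| = 16.6 on the left of ZJ, N = J + 16.6·(-0.632, -0.775) = (-24.0, 30.2). Then |BN| = |N − B| = 38.5.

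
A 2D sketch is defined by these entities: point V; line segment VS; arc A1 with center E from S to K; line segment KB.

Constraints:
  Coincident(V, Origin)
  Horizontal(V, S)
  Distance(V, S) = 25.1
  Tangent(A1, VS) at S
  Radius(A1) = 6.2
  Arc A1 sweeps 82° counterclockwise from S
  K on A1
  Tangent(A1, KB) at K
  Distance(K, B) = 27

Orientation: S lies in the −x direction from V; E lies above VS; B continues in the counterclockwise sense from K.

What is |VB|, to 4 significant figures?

35.49

On A1, S sits at bearing -90° from E; an 82° counterclockwise sweep puts K at bearing -8°, so K = E + 6.2·(cos -8°, sin -8°) = (-18.96, 5.337). A1 meets KB tangentially, so EK is at right angles to KB, so KB runs along (−sin -8°, cos -8°); with |KB| = 27.0, B = (-15.20, 32.07). Then |VB| = |B − V| = 35.49.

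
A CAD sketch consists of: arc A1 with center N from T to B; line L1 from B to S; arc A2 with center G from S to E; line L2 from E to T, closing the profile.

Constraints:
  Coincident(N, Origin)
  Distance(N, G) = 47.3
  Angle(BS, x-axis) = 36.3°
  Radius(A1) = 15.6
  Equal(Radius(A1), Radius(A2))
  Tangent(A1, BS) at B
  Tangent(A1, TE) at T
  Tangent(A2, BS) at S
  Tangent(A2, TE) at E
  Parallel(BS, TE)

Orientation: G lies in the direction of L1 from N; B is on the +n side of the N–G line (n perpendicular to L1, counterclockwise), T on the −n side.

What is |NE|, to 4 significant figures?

49.81

The slot axis is L1's direction at 36.3°, so u = (cos 36.3°, sin 36.3°) = (0.8059, 0.5920) and n = (−sin 36.3°, cos 36.3°) = (-0.5920, 0.8059). N is at the origin and G lies 47.3 along u from N, so G = 47.3·u = (38.12, 28.00). Tangency of A1 to both parallel lines with radius 15.6 puts B and T at N ± 15.6·n: B = (-9.235, 12.57), T = (9.235, -12.57). Equal radii place S and E the same way about G: S = G + 15.6·n = (28.89, 40.57), E = G − 15.6·n = (47.36, 15.43). Then |NE| = |E − N| = 49.81.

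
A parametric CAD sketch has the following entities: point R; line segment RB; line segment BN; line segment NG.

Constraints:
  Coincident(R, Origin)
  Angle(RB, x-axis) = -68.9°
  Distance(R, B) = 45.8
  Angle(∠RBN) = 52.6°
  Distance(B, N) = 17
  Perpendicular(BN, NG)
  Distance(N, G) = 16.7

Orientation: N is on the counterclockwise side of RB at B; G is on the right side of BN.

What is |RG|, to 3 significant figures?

54.2

∠RBN = 52.6°, so BN runs at -68.9° + (180° − 52.6°) = 58.5° from the x-axis; with |BN| = 17.0, N = B + 17.0·(cos 58.5°, sin 58.5°) = (25.4, -28.2). BN is perpendicular to NG; with |NG| = 16.7 on the right of BN, G = N + 16.7·(0.853, -0.522) = (39.6, -37.0). Then |RG| = |G − R| = 54.2.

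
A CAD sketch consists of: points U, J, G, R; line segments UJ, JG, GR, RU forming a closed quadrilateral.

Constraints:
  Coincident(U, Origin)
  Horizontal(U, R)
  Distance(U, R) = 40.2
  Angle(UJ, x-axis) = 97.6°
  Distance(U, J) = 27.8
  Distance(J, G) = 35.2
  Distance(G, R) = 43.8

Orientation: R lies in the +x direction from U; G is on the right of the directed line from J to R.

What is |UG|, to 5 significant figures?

8.1788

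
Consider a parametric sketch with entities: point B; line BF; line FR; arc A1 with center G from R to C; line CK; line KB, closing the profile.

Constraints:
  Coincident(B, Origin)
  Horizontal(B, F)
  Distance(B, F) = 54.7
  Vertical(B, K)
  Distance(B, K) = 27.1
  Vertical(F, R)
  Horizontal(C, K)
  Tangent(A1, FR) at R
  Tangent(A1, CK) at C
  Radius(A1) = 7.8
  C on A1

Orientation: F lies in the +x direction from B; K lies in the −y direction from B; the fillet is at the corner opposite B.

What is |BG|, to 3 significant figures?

50.7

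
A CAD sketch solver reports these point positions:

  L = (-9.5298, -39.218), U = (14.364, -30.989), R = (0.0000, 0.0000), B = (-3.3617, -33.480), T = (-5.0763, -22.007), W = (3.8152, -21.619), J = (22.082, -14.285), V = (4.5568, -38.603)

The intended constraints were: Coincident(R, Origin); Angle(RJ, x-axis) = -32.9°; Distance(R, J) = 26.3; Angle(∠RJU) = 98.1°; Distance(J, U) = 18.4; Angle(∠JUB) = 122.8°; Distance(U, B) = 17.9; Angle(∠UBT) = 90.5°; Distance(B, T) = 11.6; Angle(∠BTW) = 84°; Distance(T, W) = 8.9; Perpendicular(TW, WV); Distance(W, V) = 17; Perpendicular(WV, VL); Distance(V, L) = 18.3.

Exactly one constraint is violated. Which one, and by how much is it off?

Distance(V, L) = 18.3 — off by 4.20.

R = (0.00, 0.00) ✓; RJ at -32.90° ✓; |RJ| = 26.30 ✓; ∠RJU = 98.10° ✓; |JU| = 18.40 ✓; ∠JUB = 122.8° ✓; |UB| = 17.90 ✓; ∠UBT = 90.50° ✓; |BT| = 11.60 ✓; ∠BTW = 84.00° ✓; |TW| = 8.900 ✓; ∠(TW, WV) = 90.00° ✓; |WV| = 17.00 ✓; ∠(WV, VL) = 90.00° ✓; |VL| = 14.10 ✗.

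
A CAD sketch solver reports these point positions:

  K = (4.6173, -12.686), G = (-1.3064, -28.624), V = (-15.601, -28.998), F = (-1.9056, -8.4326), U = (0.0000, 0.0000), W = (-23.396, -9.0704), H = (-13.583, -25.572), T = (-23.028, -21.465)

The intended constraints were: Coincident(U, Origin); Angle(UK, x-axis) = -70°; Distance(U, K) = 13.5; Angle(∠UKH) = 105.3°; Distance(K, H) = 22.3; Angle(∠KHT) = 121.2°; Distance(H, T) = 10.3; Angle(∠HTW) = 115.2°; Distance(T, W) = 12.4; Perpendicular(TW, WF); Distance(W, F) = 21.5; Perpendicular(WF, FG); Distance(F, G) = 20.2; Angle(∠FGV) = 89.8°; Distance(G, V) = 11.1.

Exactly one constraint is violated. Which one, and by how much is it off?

Distance(G, V) = 11.1 — off by 3.20.

U = (0.00, 0.00) ✓; UK at -70.00° ✓; |UK| = 13.50 ✓; ∠UKH = 105.3° ✓; |KH| = 22.30 ✓; ∠KHT = 121.2° ✓; |HT| = 10.30 ✓; ∠HTW = 115.2° ✓; |TW| = 12.40 ✓; ∠(TW, WF) = 90.00° ✓; |WF| = 21.50 ✓; ∠(WF, FG) = 90.00° ✓; |FG| = 20.20 ✓; ∠FGV = 89.80° ✓; |GV| = 14.30 ✗.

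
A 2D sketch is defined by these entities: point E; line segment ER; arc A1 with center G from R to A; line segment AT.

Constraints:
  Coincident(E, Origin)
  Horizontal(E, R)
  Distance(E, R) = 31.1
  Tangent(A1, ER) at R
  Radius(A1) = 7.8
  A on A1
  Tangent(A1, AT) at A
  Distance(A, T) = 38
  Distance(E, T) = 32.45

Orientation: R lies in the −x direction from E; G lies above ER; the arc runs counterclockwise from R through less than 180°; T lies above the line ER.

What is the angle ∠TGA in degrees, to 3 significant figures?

78.4°

E is at the origin; E and R share the same y with |ER| = 31.1 and R on the −x side, so R = (-31.1, 0.00). The tangent condition forces GR to be normal to ER, so G = R + (0, 7.8) = (-31.1, 7.80). Since GA ⟂ AT (tangency), |GT| = √(7.8² + 38.0²) = 38.8 regardless of where A sits on A1. So T lies on both circle(E, 32.45) and circle(G, 38.8); the above-ER intersection is T = (-1.13, 32.4). A is the foot of the tangent from T: A = (-25.0, 2.89).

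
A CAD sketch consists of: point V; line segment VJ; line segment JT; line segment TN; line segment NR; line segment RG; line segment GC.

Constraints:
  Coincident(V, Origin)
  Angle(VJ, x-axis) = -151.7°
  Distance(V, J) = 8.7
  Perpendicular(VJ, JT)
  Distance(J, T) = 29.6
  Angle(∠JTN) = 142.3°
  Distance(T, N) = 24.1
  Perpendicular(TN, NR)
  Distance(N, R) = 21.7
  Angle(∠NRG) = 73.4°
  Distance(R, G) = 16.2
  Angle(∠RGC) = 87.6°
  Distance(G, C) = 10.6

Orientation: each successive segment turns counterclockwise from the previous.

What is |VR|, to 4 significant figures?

42.33

V is at the origin; VJ runs at -151.7° with length 8.7, so J = (-7.660, -4.125). VJ ⟂ JT, so JT runs at -61.70°; with |JT| = 29.6, T = (6.373, -30.19). ∠JTN = 142.3° gives TN at -24.00° from the x-axis; with |TN| = 24.1, N = (28.39, -39.99). TN is perpendicular to NR, so NR runs at 66.00°; with |NR| = 21.7, R = (37.22, -20.17). Then |VR| = |R − V| = 42.33.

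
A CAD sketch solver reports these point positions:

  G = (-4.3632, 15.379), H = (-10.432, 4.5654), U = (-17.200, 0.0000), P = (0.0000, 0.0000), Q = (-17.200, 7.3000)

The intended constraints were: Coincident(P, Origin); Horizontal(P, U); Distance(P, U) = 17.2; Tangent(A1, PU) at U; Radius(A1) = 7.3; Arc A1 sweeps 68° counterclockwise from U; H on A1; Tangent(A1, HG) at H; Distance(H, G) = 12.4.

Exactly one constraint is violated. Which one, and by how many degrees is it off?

Tangent(A1, HG) at H — off by 7.30°.

P = (0.00, 0.00) ✓; P.y = 0.00, U.y = 0.00 ✓; |PU| = 17.20 ✓; ∠(QU, UP) = 90.00° ✓; |QU| = 7.300 ✓; bearing(Q→H) − bearing(Q→U) = 68.00° ✓; |QH| = 7.300 ✓; ∠(QH, HG) = 97.30° ✗; |HG| = 12.40 ✓.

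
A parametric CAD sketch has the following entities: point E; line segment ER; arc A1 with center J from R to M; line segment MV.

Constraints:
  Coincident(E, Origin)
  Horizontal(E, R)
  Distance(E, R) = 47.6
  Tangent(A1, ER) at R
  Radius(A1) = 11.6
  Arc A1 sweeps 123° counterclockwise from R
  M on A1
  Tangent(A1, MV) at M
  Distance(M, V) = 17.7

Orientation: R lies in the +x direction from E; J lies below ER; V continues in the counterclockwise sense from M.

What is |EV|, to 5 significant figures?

57.712

On A1, R sits at bearing 90° from J; a 123° counterclockwise sweep puts M at bearing 213°, so M = J + 11.6·(cos 213°, sin 213°) = (37.871, -17.918). The tangent condition forces JM to be normal to MV, so MV runs along (−sin 213°, cos 213°); with |MV| = 17.7, V = (47.512, -32.762). Then |EV| = |V − E| = 57.712.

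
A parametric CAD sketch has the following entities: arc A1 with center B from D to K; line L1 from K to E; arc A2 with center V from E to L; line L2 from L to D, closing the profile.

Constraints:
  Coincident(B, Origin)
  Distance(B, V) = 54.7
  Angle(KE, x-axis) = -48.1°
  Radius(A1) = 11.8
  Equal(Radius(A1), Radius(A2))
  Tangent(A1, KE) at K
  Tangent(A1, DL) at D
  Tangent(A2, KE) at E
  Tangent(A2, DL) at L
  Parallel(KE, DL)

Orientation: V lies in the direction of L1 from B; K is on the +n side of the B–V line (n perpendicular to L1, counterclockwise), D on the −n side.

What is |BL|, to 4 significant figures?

55.96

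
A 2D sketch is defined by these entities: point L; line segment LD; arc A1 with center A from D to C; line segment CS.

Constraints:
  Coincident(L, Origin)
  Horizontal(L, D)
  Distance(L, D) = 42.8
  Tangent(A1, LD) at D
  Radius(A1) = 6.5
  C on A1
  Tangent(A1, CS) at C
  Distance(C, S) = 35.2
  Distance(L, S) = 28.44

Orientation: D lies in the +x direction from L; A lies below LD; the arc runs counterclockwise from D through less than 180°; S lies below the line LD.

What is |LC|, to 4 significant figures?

38.44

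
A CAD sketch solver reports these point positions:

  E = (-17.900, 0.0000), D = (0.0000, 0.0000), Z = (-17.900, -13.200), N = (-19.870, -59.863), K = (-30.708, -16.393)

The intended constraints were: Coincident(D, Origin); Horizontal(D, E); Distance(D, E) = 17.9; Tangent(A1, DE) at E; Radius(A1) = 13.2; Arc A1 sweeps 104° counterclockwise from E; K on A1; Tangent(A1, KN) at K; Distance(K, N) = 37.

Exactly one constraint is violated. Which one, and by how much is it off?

Distance(K, N) = 37 — off by 7.80.

D = (0.00, 0.00) ✓; D.y = 0.00, E.y = 0.00 ✓; |DE| = 17.90 ✓; ∠(ZE, ED) = 90.00° ✓; |ZE| = 13.20 ✓; bearing(Z→K) − bearing(Z→E) = 104.0° ✓; |ZK| = 13.20 ✓; ∠(ZK, KN) = 90.00° ✓; |KN| = 44.80 ✗.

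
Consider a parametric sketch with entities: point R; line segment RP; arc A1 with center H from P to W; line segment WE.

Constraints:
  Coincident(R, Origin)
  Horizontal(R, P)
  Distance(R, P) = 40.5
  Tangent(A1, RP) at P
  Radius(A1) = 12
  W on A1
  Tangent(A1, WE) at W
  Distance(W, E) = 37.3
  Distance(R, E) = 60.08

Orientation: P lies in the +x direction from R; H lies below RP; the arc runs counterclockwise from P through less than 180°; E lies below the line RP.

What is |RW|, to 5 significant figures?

31.530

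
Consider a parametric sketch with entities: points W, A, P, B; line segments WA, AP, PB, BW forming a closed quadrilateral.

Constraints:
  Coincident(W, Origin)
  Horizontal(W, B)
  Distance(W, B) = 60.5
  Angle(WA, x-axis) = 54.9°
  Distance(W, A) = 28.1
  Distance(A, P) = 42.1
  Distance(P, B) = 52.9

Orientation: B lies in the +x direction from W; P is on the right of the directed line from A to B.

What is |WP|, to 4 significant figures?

21.81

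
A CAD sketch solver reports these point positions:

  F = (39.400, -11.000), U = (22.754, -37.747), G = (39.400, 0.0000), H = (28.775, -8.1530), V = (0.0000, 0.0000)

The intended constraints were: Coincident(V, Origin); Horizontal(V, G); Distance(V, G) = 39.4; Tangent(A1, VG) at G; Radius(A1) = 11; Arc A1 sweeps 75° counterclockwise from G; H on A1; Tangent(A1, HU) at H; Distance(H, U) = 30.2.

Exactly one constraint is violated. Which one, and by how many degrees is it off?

Tangent(A1, HU) at H — off by 3.50°.

V = (0.00, 0.00) ✓; V.y = 0.00, G.y = 0.00 ✓; |VG| = 39.40 ✓; ∠(FG, GV) = 90.00° ✓; |FG| = 11.00 ✓; bearing(F→H) − bearing(F→G) = 75.00° ✓; |FH| = 11.00 ✓; ∠(FH, HU) = 86.50° ✗; |HU| = 30.20 ✓.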